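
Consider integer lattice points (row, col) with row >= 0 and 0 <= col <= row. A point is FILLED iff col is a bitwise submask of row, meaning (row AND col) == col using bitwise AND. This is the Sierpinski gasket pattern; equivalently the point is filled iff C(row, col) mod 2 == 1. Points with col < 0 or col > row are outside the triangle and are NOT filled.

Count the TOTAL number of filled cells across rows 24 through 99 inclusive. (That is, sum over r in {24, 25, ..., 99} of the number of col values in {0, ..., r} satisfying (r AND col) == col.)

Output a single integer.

r24=11000 pc2: +4 =4
r25=11001 pc3: +8 =12
r26=11010 pc3: +8 =20
r27=11011 pc4: +16 =36
r28=11100 pc3: +8 =44
r29=11101 pc4: +16 =60
r30=11110 pc4: +16 =76
r31=11111 pc5: +32 =108
r32=100000 pc1: +2 =110
r33=100001 pc2: +4 =114
r34=100010 pc2: +4 =118
r35=100011 pc3: +8 =126
r36=100100 pc2: +4 =130
r37=100101 pc3: +8 =138
r38=100110 pc3: +8 =146
r39=100111 pc4: +16 =162
r40=101000 pc2: +4 =166
r41=101001 pc3: +8 =174
r42=101010 pc3: +8 =182
r43=101011 pc4: +16 =198
r44=101100 pc3: +8 =206
r45=101101 pc4: +16 =222
r46=101110 pc4: +16 =238
r47=101111 pc5: +32 =270
r48=110000 pc2: +4 =274
r49=110001 pc3: +8 =282
r50=110010 pc3: +8 =290
r51=110011 pc4: +16 =306
r52=110100 pc3: +8 =314
r53=110101 pc4: +16 =330
r54=110110 pc4: +16 =346
r55=110111 pc5: +32 =378
r56=111000 pc3: +8 =386
r57=111001 pc4: +16 =402
r58=111010 pc4: +16 =418
r59=111011 pc5: +32 =450
r60=111100 pc4: +16 =466
r61=111101 pc5: +32 =498
r62=111110 pc5: +32 =530
r63=111111 pc6: +64 =594
r64=1000000 pc1: +2 =596
r65=1000001 pc2: +4 =600
r66=1000010 pc2: +4 =604
r67=1000011 pc3: +8 =612
r68=1000100 pc2: +4 =616
r69=1000101 pc3: +8 =624
r70=1000110 pc3: +8 =632
r71=1000111 pc4: +16 =648
r72=1001000 pc2: +4 =652
r73=1001001 pc3: +8 =660
r74=1001010 pc3: +8 =668
r75=1001011 pc4: +16 =684
r76=1001100 pc3: +8 =692
r77=1001101 pc4: +16 =708
r78=1001110 pc4: +16 =724
r79=1001111 pc5: +32 =756
r80=1010000 pc2: +4 =760
r81=1010001 pc3: +8 =768
r82=1010010 pc3: +8 =776
r83=1010011 pc4: +16 =792
r84=1010100 pc3: +8 =800
r85=1010101 pc4: +16 =816
r86=1010110 pc4: +16 =832
r87=1010111 pc5: +32 =864
r88=1011000 pc3: +8 =872
r89=1011001 pc4: +16 =888
r90=1011010 pc4: +16 =904
r91=1011011 pc5: +32 =936
r92=1011100 pc4: +16 =952
r93=1011101 pc5: +32 =984
r94=1011110 pc5: +32 =1016
r95=1011111 pc6: +64 =1080
r96=1100000 pc2: +4 =1084
r97=1100001 pc3: +8 =1092
r98=1100010 pc3: +8 =1100
r99=1100011 pc4: +16 =1116

Answer: 1116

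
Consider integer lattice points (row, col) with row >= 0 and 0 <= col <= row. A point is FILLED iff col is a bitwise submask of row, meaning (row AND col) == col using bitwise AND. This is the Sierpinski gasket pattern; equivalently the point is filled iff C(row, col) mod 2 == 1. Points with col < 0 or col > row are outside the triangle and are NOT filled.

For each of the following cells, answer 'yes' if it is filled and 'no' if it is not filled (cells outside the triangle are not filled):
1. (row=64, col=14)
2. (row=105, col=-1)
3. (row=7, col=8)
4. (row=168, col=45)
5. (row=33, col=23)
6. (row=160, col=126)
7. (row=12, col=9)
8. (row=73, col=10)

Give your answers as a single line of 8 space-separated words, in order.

Answer: no no no no no no no no

Derivation:
(64,14): row=0b1000000, col=0b1110, row AND col = 0b0 = 0; 0 != 14 -> empty
(105,-1): col outside [0, 105] -> not filled
(7,8): col outside [0, 7] -> not filled
(168,45): row=0b10101000, col=0b101101, row AND col = 0b101000 = 40; 40 != 45 -> empty
(33,23): row=0b100001, col=0b10111, row AND col = 0b1 = 1; 1 != 23 -> empty
(160,126): row=0b10100000, col=0b1111110, row AND col = 0b100000 = 32; 32 != 126 -> empty
(12,9): row=0b1100, col=0b1001, row AND col = 0b1000 = 8; 8 != 9 -> empty
(73,10): row=0b1001001, col=0b1010, row AND col = 0b1000 = 8; 8 != 10 -> empty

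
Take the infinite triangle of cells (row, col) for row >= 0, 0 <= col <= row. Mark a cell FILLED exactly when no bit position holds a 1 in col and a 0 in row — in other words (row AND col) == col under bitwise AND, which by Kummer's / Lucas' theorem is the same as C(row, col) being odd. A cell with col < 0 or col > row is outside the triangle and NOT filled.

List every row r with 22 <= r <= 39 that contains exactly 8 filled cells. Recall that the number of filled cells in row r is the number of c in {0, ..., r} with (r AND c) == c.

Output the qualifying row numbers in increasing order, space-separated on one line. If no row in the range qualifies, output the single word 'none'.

Row r has 2^popcount(r) filled cells, so we need popcount(r) = log2(8) = 3.
Scan r = 22..39 and keep those with exactly 3 one-bits:
r=22=10110 popcount=3 -> KEEP
r=23=10111 popcount=4 -> skip
r=24=11000 popcount=2 -> skip
r=25=11001 popcount=3 -> KEEP
r=26=11010 popcount=3 -> KEEP
r=27=11011 popcount=4 -> skip
r=28=11100 popcount=3 -> KEEP
r=29=11101 popcount=4 -> skip
r=30=11110 popcount=4 -> skip
r=31=11111 popcount=5 -> skip
r=32=100000 popcount=1 -> skip
r=33=100001 popcount=2 -> skip
r=34=100010 popcount=2 -> skip
r=35=100011 popcount=3 -> KEEP
r=36=100100 popcount=2 -> skip
r=37=100101 popcount=3 -> KEEP
r=38=100110 popcount=3 -> KEEP
r=39=100111 popcount=4 -> skip
Kept rows: 22 25 26 28 35 37 38

Answer: 22 25 26 28 35 37 38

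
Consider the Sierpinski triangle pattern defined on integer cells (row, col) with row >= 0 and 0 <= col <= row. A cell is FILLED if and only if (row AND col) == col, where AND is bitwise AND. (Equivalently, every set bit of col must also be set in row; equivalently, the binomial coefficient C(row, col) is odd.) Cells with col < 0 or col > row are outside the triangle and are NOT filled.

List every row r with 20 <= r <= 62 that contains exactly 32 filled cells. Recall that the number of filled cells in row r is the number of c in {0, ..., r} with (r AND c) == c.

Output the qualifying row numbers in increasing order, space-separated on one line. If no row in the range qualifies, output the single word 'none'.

Row r has 2^popcount(r) filled cells, so we need popcount(r) = log2(32) = 5.
Scan r = 20..62 and keep those with exactly 5 one-bits:
r=20=10100 popcount=2 -> skip
r=21=10101 popcount=3 -> skip
r=22=10110 popcount=3 -> skip
r=23=10111 popcount=4 -> skip
r=24=11000 popcount=2 -> skip
r=25=11001 popcount=3 -> skip
r=26=11010 popcount=3 -> skip
r=27=11011 popcount=4 -> skip
r=28=11100 popcount=3 -> skip
r=29=11101 popcount=4 -> skip
r=30=11110 popcount=4 -> skip
r=31=11111 popcount=5 -> KEEP
r=32=100000 popcount=1 -> skip
r=33=100001 popcount=2 -> skip
r=34=100010 popcount=2 -> skip
r=35=100011 popcount=3 -> skip
r=36=100100 popcount=2 -> skip
r=37=100101 popcount=3 -> skip
r=38=100110 popcount=3 -> skip
r=39=100111 popcount=4 -> skip
r=40=101000 popcount=2 -> skip
r=41=101001 popcount=3 -> skip
r=42=101010 popcount=3 -> skip
r=43=101011 popcount=4 -> skip
r=44=101100 popcount=3 -> skip
r=45=101101 popcount=4 -> skip
r=46=101110 popcount=4 -> skip
r=47=101111 popcount=5 -> KEEP
r=48=110000 popcount=2 -> skip
r=49=110001 popcount=3 -> skip
r=50=110010 popcount=3 -> skip
r=51=110011 popcount=4 -> skip
r=52=110100 popcount=3 -> skip
r=53=110101 popcount=4 -> skip
r=54=110110 popcount=4 -> skip
r=55=110111 popcount=5 -> KEEP
r=56=111000 popcount=3 -> skip
r=57=111001 popcount=4 -> skip
r=58=111010 popcount=4 -> skip
r=59=111011 popcount=5 -> KEEP
r=60=111100 popcount=4 -> skip
r=61=111101 popcount=5 -> KEEP
r=62=111110 popcount=5 -> KEEP
Kept rows: 31 47 55 59 61 62

Answer: 31 47 55 59 61 62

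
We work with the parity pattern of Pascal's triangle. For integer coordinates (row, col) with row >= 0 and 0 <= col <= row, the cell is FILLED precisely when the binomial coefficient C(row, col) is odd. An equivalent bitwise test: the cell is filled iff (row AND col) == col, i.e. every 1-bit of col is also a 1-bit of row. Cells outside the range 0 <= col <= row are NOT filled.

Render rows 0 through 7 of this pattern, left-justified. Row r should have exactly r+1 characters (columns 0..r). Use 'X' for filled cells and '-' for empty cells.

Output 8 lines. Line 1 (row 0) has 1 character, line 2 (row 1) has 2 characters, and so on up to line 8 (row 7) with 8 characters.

Answer: X
XX
X-X
XXXX
X---X
XX--XX
X-X-X-X
XXXXXXXX

Derivation:
r0=0: X
r1=1: XX
r2=10: X-X
r3=11: XXXX
r4=100: X---X
r5=101: XX--XX
r6=110: X-X-X-X
r7=111: XXXXXXXX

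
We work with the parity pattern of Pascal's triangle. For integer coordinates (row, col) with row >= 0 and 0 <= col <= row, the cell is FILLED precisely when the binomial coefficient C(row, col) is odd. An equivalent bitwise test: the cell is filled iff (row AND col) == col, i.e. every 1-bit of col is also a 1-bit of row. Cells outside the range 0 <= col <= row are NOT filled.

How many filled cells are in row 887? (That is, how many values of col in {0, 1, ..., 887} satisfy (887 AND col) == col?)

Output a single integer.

Answer: 256

Derivation:
887 in binary = 1101110111
popcount(887) = number of 1-bits in 1101110111 = 8
A col c satisfies (887 AND c) == c iff every set bit of c is also set in 887; each of the 8 set bits of 887 can independently be on or off in c.
count = 2^8 = 256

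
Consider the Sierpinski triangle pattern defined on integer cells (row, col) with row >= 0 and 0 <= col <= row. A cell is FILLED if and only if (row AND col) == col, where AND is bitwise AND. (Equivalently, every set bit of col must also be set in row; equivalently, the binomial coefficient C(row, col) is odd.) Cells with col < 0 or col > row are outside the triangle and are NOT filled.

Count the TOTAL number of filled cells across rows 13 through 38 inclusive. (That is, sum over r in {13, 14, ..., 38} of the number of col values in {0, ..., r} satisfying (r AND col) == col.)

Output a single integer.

r13=1101 pc3: +8 =8
r14=1110 pc3: +8 =16
r15=1111 pc4: +16 =32
r16=10000 pc1: +2 =34
r17=10001 pc2: +4 =38
r18=10010 pc2: +4 =42
r19=10011 pc3: +8 =50
r20=10100 pc2: +4 =54
r21=10101 pc3: +8 =62
r22=10110 pc3: +8 =70
r23=10111 pc4: +16 =86
r24=11000 pc2: +4 =90
r25=11001 pc3: +8 =98
r26=11010 pc3: +8 =106
r27=11011 pc4: +16 =122
r28=11100 pc3: +8 =130
r29=11101 pc4: +16 =146
r30=11110 pc4: +16 =162
r31=11111 pc5: +32 =194
r32=100000 pc1: +2 =196
r33=100001 pc2: +4 =200
r34=100010 pc2: +4 =204
r35=100011 pc3: +8 =212
r36=100100 pc2: +4 =216
r37=100101 pc3: +8 =224
r38=100110 pc3: +8 =232

Answer: 232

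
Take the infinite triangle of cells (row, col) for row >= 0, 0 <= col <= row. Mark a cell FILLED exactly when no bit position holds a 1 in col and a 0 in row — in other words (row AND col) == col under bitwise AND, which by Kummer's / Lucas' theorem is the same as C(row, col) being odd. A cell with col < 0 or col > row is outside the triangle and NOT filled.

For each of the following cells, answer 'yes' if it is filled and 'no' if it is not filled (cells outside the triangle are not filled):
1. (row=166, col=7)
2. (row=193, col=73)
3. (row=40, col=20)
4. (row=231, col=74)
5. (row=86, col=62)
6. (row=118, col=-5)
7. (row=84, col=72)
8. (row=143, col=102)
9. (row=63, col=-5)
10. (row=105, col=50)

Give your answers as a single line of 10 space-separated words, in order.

Answer: no no no no no no no no no no

Derivation:
(166,7): row=0b10100110, col=0b111, row AND col = 0b110 = 6; 6 != 7 -> empty
(193,73): row=0b11000001, col=0b1001001, row AND col = 0b1000001 = 65; 65 != 73 -> empty
(40,20): row=0b101000, col=0b10100, row AND col = 0b0 = 0; 0 != 20 -> empty
(231,74): row=0b11100111, col=0b1001010, row AND col = 0b1000010 = 66; 66 != 74 -> empty
(86,62): row=0b1010110, col=0b111110, row AND col = 0b10110 = 22; 22 != 62 -> empty
(118,-5): col outside [0, 118] -> not filled
(84,72): row=0b1010100, col=0b1001000, row AND col = 0b1000000 = 64; 64 != 72 -> empty
(143,102): row=0b10001111, col=0b1100110, row AND col = 0b110 = 6; 6 != 102 -> empty
(63,-5): col outside [0, 63] -> not filled
(105,50): row=0b1101001, col=0b110010, row AND col = 0b100000 = 32; 32 != 50 -> empty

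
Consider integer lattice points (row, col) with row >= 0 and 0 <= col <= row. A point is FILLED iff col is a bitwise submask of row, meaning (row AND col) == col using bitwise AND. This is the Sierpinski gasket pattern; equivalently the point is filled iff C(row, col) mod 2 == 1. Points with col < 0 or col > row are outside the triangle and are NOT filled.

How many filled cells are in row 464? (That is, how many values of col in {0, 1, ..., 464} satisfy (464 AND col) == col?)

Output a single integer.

Answer: 16

Derivation:
464 in binary = 111010000
popcount(464) = number of 1-bits in 111010000 = 4
A col c satisfies (464 AND c) == c iff every set bit of c is also set in 464; each of the 4 set bits of 464 can independently be on or off in c.
count = 2^4 = 16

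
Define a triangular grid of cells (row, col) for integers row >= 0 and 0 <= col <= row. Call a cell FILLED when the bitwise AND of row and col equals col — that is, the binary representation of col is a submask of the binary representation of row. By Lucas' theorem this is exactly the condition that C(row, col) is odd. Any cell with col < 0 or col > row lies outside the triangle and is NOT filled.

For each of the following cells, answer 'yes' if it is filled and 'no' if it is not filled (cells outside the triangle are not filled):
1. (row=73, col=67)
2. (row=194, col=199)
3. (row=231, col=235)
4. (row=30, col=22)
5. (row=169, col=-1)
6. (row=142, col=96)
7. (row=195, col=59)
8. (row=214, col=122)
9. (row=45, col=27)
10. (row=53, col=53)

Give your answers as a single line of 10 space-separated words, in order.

(73,67): row=0b1001001, col=0b1000011, row AND col = 0b1000001 = 65; 65 != 67 -> empty
(194,199): col outside [0, 194] -> not filled
(231,235): col outside [0, 231] -> not filled
(30,22): row=0b11110, col=0b10110, row AND col = 0b10110 = 22; 22 == 22 -> filled
(169,-1): col outside [0, 169] -> not filled
(142,96): row=0b10001110, col=0b1100000, row AND col = 0b0 = 0; 0 != 96 -> empty
(195,59): row=0b11000011, col=0b111011, row AND col = 0b11 = 3; 3 != 59 -> empty
(214,122): row=0b11010110, col=0b1111010, row AND col = 0b1010010 = 82; 82 != 122 -> empty
(45,27): row=0b101101, col=0b11011, row AND col = 0b1001 = 9; 9 != 27 -> empty
(53,53): row=0b110101, col=0b110101, row AND col = 0b110101 = 53; 53 == 53 -> filled

Answer: no no no yes no no no no no yes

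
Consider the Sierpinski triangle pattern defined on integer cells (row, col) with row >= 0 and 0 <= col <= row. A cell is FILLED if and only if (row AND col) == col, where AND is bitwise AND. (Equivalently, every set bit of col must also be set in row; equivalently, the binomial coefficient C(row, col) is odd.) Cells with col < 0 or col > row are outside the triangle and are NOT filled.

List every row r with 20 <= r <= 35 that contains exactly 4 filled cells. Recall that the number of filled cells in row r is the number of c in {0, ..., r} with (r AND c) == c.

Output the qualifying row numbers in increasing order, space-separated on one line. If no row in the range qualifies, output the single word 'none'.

Answer: 20 24 33 34

Derivation:
Row r has 2^popcount(r) filled cells, so we need popcount(r) = log2(4) = 2.
Scan r = 20..35 and keep those with exactly 2 one-bits:
r=20=10100 popcount=2 -> KEEP
r=21=10101 popcount=3 -> skip
r=22=10110 popcount=3 -> skip
r=23=10111 popcount=4 -> skip
r=24=11000 popcount=2 -> KEEP
r=25=11001 popcount=3 -> skip
r=26=11010 popcount=3 -> skip
r=27=11011 popcount=4 -> skip
r=28=11100 popcount=3 -> skip
r=29=11101 popcount=4 -> skip
r=30=11110 popcount=4 -> skip
r=31=11111 popcount=5 -> skip
r=32=100000 popcount=1 -> skip
r=33=100001 popcount=2 -> KEEP
r=34=100010 popcount=2 -> KEEP
r=35=100011 popcount=3 -> skip
Kept rows: 20 24 33 34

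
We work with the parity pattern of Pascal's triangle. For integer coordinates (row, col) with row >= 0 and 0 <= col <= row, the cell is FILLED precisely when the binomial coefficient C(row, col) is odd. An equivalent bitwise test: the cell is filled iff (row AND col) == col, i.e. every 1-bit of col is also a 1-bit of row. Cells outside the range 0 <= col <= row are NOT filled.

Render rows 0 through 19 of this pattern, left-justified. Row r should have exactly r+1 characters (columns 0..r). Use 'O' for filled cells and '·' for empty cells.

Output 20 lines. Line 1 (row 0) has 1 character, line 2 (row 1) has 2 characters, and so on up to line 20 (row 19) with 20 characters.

r0=0: O
r1=1: OO
r2=10: O·O
r3=11: OOOO
r4=100: O···O
r5=101: OO··OO
r6=110: O·O·O·O
r7=111: OOOOOOOO
r8=1000: O·······O
r9=1001: OO······OO
r10=1010: O·O·····O·O
r11=1011: OOOO····OOOO
r12=1100: O···O···O···O
r13=1101: OO··OO··OO··OO
r14=1110: O·O·O·O·O·O·O·O
r15=1111: OOOOOOOOOOOOOOOO
r16=10000: O···············O
r17=10001: OO··············OO
r18=10010: O·O·············O·O
r19=10011: OOOO············OOOO

Answer: O
OO
O·O
OOOO
O···O
OO··OO
O·O·O·O
OOOOOOOO
O·······O
OO······OO
O·O·····O·O
OOOO····OOOO
O···O···O···O
OO··OO··OO··OO
O·O·O·O·O·O·O·O
OOOOOOOOOOOOOOOO
O···············O
OO··············OO
O·O·············O·O
OOOO············OOOO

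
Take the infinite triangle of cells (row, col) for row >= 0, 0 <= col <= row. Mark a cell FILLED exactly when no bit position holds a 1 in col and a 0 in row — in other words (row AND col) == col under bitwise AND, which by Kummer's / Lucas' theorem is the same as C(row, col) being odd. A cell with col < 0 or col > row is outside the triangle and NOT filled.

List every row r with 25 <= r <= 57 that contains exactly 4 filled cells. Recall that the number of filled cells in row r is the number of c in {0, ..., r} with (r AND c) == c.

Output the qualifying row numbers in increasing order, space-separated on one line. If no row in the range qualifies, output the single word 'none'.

Row r has 2^popcount(r) filled cells, so we need popcount(r) = log2(4) = 2.
Scan r = 25..57 and keep those with exactly 2 one-bits:
r=25=11001 popcount=3 -> skip
r=26=11010 popcount=3 -> skip
r=27=11011 popcount=4 -> skip
r=28=11100 popcount=3 -> skip
r=29=11101 popcount=4 -> skip
r=30=11110 popcount=4 -> skip
r=31=11111 popcount=5 -> skip
r=32=100000 popcount=1 -> skip
r=33=100001 popcount=2 -> KEEP
r=34=100010 popcount=2 -> KEEP
r=35=100011 popcount=3 -> skip
r=36=100100 popcount=2 -> KEEP
r=37=100101 popcount=3 -> skip
r=38=100110 popcount=3 -> skip
r=39=100111 popcount=4 -> skip
r=40=101000 popcount=2 -> KEEP
r=41=101001 popcount=3 -> skip
r=42=101010 popcount=3 -> skip
r=43=101011 popcount=4 -> skip
r=44=101100 popcount=3 -> skip
r=45=101101 popcount=4 -> skip
r=46=101110 popcount=4 -> skip
r=47=101111 popcount=5 -> skip
r=48=110000 popcount=2 -> KEEP
r=49=110001 popcount=3 -> skip
r=50=110010 popcount=3 -> skip
r=51=110011 popcount=4 -> skip
r=52=110100 popcount=3 -> skip
r=53=110101 popcount=4 -> skip
r=54=110110 popcount=4 -> skip
r=55=110111 popcount=5 -> skip
r=56=111000 popcount=3 -> skip
r=57=111001 popcount=4 -> skip
Kept rows: 33 34 36 40 48

Answer: 33 34 36 40 48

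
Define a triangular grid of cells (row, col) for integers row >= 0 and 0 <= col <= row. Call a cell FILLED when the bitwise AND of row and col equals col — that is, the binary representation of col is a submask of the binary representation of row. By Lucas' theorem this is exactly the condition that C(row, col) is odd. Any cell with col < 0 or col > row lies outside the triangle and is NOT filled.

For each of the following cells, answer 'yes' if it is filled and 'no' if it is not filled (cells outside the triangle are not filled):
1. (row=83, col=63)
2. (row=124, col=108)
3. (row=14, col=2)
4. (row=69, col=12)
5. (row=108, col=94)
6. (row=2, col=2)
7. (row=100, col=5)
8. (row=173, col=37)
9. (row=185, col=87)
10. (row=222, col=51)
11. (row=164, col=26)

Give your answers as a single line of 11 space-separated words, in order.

Answer: no yes yes no no yes no yes no no no

Derivation:
(83,63): row=0b1010011, col=0b111111, row AND col = 0b10011 = 19; 19 != 63 -> empty
(124,108): row=0b1111100, col=0b1101100, row AND col = 0b1101100 = 108; 108 == 108 -> filled
(14,2): row=0b1110, col=0b10, row AND col = 0b10 = 2; 2 == 2 -> filled
(69,12): row=0b1000101, col=0b1100, row AND col = 0b100 = 4; 4 != 12 -> empty
(108,94): row=0b1101100, col=0b1011110, row AND col = 0b1001100 = 76; 76 != 94 -> empty
(2,2): row=0b10, col=0b10, row AND col = 0b10 = 2; 2 == 2 -> filled
(100,5): row=0b1100100, col=0b101, row AND col = 0b100 = 4; 4 != 5 -> empty
(173,37): row=0b10101101, col=0b100101, row AND col = 0b100101 = 37; 37 == 37 -> filled
(185,87): row=0b10111001, col=0b1010111, row AND col = 0b10001 = 17; 17 != 87 -> empty
(222,51): row=0b11011110, col=0b110011, row AND col = 0b10010 = 18; 18 != 51 -> empty
(164,26): row=0b10100100, col=0b11010, row AND col = 0b0 = 0; 0 != 26 -> empty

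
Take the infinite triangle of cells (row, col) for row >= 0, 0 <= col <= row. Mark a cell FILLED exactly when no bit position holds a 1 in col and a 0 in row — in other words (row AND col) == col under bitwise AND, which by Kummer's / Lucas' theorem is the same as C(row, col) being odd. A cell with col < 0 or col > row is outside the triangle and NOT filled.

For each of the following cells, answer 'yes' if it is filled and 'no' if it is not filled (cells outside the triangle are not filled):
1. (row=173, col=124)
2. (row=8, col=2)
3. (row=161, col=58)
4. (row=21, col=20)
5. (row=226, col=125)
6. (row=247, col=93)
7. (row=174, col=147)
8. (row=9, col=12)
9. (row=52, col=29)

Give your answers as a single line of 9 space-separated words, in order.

(173,124): row=0b10101101, col=0b1111100, row AND col = 0b101100 = 44; 44 != 124 -> empty
(8,2): row=0b1000, col=0b10, row AND col = 0b0 = 0; 0 != 2 -> empty
(161,58): row=0b10100001, col=0b111010, row AND col = 0b100000 = 32; 32 != 58 -> empty
(21,20): row=0b10101, col=0b10100, row AND col = 0b10100 = 20; 20 == 20 -> filled
(226,125): row=0b11100010, col=0b1111101, row AND col = 0b1100000 = 96; 96 != 125 -> empty
(247,93): row=0b11110111, col=0b1011101, row AND col = 0b1010101 = 85; 85 != 93 -> empty
(174,147): row=0b10101110, col=0b10010011, row AND col = 0b10000010 = 130; 130 != 147 -> empty
(9,12): col outside [0, 9] -> not filled
(52,29): row=0b110100, col=0b11101, row AND col = 0b10100 = 20; 20 != 29 -> empty

Answer: no no no yes no no no no no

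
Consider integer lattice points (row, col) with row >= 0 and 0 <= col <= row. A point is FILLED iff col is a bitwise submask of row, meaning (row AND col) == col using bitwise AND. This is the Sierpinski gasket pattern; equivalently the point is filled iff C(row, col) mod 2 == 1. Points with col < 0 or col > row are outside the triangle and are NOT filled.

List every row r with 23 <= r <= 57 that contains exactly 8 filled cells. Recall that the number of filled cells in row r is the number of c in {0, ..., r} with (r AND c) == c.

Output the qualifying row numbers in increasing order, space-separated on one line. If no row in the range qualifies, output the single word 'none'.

Answer: 25 26 28 35 37 38 41 42 44 49 50 52 56

Derivation:
Row r has 2^popcount(r) filled cells, so we need popcount(r) = log2(8) = 3.
Scan r = 23..57 and keep those with exactly 3 one-bits:
r=23=10111 popcount=4 -> skip
r=24=11000 popcount=2 -> skip
r=25=11001 popcount=3 -> KEEP
r=26=11010 popcount=3 -> KEEP
r=27=11011 popcount=4 -> skip
r=28=11100 popcount=3 -> KEEP
r=29=11101 popcount=4 -> skip
r=30=11110 popcount=4 -> skip
r=31=11111 popcount=5 -> skip
r=32=100000 popcount=1 -> skip
r=33=100001 popcount=2 -> skip
r=34=100010 popcount=2 -> skip
r=35=100011 popcount=3 -> KEEP
r=36=100100 popcount=2 -> skip
r=37=100101 popcount=3 -> KEEP
r=38=100110 popcount=3 -> KEEP
r=39=100111 popcount=4 -> skip
r=40=101000 popcount=2 -> skip
r=41=101001 popcount=3 -> KEEP
r=42=101010 popcount=3 -> KEEP
r=43=101011 popcount=4 -> skip
r=44=101100 popcount=3 -> KEEP
r=45=101101 popcount=4 -> skip
r=46=101110 popcount=4 -> skip
r=47=101111 popcount=5 -> skip
r=48=110000 popcount=2 -> skip
r=49=110001 popcount=3 -> KEEP
r=50=110010 popcount=3 -> KEEP
r=51=110011 popcount=4 -> skip
r=52=110100 popcount=3 -> KEEP
r=53=110101 popcount=4 -> skip
r=54=110110 popcount=4 -> skip
r=55=110111 popcount=5 -> skip
r=56=111000 popcount=3 -> KEEP
r=57=111001 popcount=4 -> skip
Kept rows: 25 26 28 35 37 38 41 42 44 49 50 52 56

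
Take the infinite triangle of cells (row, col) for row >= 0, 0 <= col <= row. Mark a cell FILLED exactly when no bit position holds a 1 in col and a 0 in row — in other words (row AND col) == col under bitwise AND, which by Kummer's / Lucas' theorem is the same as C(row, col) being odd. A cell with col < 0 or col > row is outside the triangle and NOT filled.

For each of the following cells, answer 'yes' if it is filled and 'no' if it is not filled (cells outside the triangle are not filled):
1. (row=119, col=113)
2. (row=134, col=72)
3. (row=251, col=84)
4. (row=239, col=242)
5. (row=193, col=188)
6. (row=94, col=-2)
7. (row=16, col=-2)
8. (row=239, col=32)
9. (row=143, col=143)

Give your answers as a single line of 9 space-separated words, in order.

(119,113): row=0b1110111, col=0b1110001, row AND col = 0b1110001 = 113; 113 == 113 -> filled
(134,72): row=0b10000110, col=0b1001000, row AND col = 0b0 = 0; 0 != 72 -> empty
(251,84): row=0b11111011, col=0b1010100, row AND col = 0b1010000 = 80; 80 != 84 -> empty
(239,242): col outside [0, 239] -> not filled
(193,188): row=0b11000001, col=0b10111100, row AND col = 0b10000000 = 128; 128 != 188 -> empty
(94,-2): col outside [0, 94] -> not filled
(16,-2): col outside [0, 16] -> not filled
(239,32): row=0b11101111, col=0b100000, row AND col = 0b100000 = 32; 32 == 32 -> filled
(143,143): row=0b10001111, col=0b10001111, row AND col = 0b10001111 = 143; 143 == 143 -> filled

Answer: yes no no no no no no yes yes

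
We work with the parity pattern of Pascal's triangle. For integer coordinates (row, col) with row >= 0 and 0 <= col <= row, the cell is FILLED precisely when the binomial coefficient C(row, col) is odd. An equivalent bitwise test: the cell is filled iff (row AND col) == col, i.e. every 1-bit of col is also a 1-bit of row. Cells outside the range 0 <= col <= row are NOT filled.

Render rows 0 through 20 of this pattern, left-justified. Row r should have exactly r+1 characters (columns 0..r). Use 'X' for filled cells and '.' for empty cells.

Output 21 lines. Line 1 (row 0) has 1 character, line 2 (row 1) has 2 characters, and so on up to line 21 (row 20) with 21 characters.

Answer: X
XX
X.X
XXXX
X...X
XX..XX
X.X.X.X
XXXXXXXX
X.......X
XX......XX
X.X.....X.X
XXXX....XXXX
X...X...X...X
XX..XX..XX..XX
X.X.X.X.X.X.X.X
XXXXXXXXXXXXXXXX
X...............X
XX..............XX
X.X.............X.X
XXXX............XXXX
X...X...........X...X

Derivation:
r0=0: X
r1=1: XX
r2=10: X.X
r3=11: XXXX
r4=100: X...X
r5=101: XX..XX
r6=110: X.X.X.X
r7=111: XXXXXXXX
r8=1000: X.......X
r9=1001: XX......XX
r10=1010: X.X.....X.X
r11=1011: XXXX....XXXX
r12=1100: X...X...X...X
r13=1101: XX..XX..XX..XX
r14=1110: X.X.X.X.X.X.X.X
r15=1111: XXXXXXXXXXXXXXXX
r16=10000: X...............X
r17=10001: XX..............XX
r18=10010: X.X.............X.X
r19=10011: XXXX............XXXX
r20=10100: X...X...........X...X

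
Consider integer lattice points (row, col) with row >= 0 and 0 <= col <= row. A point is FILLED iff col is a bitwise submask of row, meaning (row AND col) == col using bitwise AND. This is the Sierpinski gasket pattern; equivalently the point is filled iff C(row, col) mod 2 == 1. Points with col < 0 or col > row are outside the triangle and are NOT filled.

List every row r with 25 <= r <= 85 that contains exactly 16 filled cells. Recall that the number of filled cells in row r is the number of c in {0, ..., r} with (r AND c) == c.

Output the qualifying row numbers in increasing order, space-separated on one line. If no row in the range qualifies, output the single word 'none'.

Row r has 2^popcount(r) filled cells, so we need popcount(r) = log2(16) = 4.
Scan r = 25..85 and keep those with exactly 4 one-bits:
r=25=11001 popcount=3 -> skip
r=26=11010 popcount=3 -> skip
r=27=11011 popcount=4 -> KEEP
r=28=11100 popcount=3 -> skip
r=29=11101 popcount=4 -> KEEP
r=30=11110 popcount=4 -> KEEP
r=31=11111 popcount=5 -> skip
r=32=100000 popcount=1 -> skip
r=33=100001 popcount=2 -> skip
r=34=100010 popcount=2 -> skip
r=35=100011 popcount=3 -> skip
r=36=100100 popcount=2 -> skip
r=37=100101 popcount=3 -> skip
r=38=100110 popcount=3 -> skip
r=39=100111 popcount=4 -> KEEP
r=40=101000 popcount=2 -> skip
r=41=101001 popcount=3 -> skip
r=42=101010 popcount=3 -> skip
r=43=101011 popcount=4 -> KEEP
r=44=101100 popcount=3 -> skip
r=45=101101 popcount=4 -> KEEP
r=46=101110 popcount=4 -> KEEP
r=47=101111 popcount=5 -> skip
r=48=110000 popcount=2 -> skip
r=49=110001 popcount=3 -> skip
r=50=110010 popcount=3 -> skip
r=51=110011 popcount=4 -> KEEP
r=52=110100 popcount=3 -> skip
r=53=110101 popcount=4 -> KEEP
r=54=110110 popcount=4 -> KEEP
r=55=110111 popcount=5 -> skip
r=56=111000 popcount=3 -> skip
r=57=111001 popcount=4 -> KEEP
r=58=111010 popcount=4 -> KEEP
r=59=111011 popcount=5 -> skip
r=60=111100 popcount=4 -> KEEP
r=61=111101 popcount=5 -> skip
r=62=111110 popcount=5 -> skip
r=63=111111 popcount=6 -> skip
r=64=1000000 popcount=1 -> skip
r=65=1000001 popcount=2 -> skip
r=66=1000010 popcount=2 -> skip
r=67=1000011 popcount=3 -> skip
r=68=1000100 popcount=2 -> skip
r=69=1000101 popcount=3 -> skip
r=70=1000110 popcount=3 -> skip
r=71=1000111 popcount=4 -> KEEP
r=72=1001000 popcount=2 -> skip
r=73=1001001 popcount=3 -> skip
r=74=1001010 popcount=3 -> skip
r=75=1001011 popcount=4 -> KEEP
r=76=1001100 popcount=3 -> skip
r=77=1001101 popcount=4 -> KEEP
r=78=1001110 popcount=4 -> KEEP
r=79=1001111 popcount=5 -> skip
r=80=1010000 popcount=2 -> skip
r=81=1010001 popcount=3 -> skip
r=82=1010010 popcount=3 -> skip
r=83=1010011 popcount=4 -> KEEP
r=84=1010100 popcount=3 -> skip
r=85=1010101 popcount=4 -> KEEP
Kept rows: 27 29 30 39 43 45 46 51 53 54 57 58 60 71 75 77 78 83 85

Answer: 27 29 30 39 43 45 46 51 53 54 57 58 60 71 75 77 78 83 85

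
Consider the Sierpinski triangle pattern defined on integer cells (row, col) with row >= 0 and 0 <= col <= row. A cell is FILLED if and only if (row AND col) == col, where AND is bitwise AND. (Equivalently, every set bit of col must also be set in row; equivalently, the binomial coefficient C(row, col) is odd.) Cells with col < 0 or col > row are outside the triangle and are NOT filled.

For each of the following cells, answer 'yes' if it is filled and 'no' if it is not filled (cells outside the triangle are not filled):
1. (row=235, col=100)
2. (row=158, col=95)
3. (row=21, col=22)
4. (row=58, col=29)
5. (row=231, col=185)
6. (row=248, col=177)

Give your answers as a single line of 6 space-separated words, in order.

(235,100): row=0b11101011, col=0b1100100, row AND col = 0b1100000 = 96; 96 != 100 -> empty
(158,95): row=0b10011110, col=0b1011111, row AND col = 0b11110 = 30; 30 != 95 -> empty
(21,22): col outside [0, 21] -> not filled
(58,29): row=0b111010, col=0b11101, row AND col = 0b11000 = 24; 24 != 29 -> empty
(231,185): row=0b11100111, col=0b10111001, row AND col = 0b10100001 = 161; 161 != 185 -> empty
(248,177): row=0b11111000, col=0b10110001, row AND col = 0b10110000 = 176; 176 != 177 -> empty

Answer: no no no no no no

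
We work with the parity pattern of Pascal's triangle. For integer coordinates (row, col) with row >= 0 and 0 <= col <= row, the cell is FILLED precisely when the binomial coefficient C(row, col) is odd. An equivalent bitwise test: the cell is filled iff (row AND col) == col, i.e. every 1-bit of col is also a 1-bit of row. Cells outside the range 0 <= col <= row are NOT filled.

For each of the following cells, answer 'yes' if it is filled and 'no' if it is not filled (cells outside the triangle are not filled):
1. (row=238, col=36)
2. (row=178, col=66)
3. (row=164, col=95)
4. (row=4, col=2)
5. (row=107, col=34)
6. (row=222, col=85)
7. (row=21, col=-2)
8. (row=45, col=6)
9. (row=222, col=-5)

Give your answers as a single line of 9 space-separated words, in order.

Answer: yes no no no yes no no no no

Derivation:
(238,36): row=0b11101110, col=0b100100, row AND col = 0b100100 = 36; 36 == 36 -> filled
(178,66): row=0b10110010, col=0b1000010, row AND col = 0b10 = 2; 2 != 66 -> empty
(164,95): row=0b10100100, col=0b1011111, row AND col = 0b100 = 4; 4 != 95 -> empty
(4,2): row=0b100, col=0b10, row AND col = 0b0 = 0; 0 != 2 -> empty
(107,34): row=0b1101011, col=0b100010, row AND col = 0b100010 = 34; 34 == 34 -> filled
(222,85): row=0b11011110, col=0b1010101, row AND col = 0b1010100 = 84; 84 != 85 -> empty
(21,-2): col outside [0, 21] -> not filled
(45,6): row=0b101101, col=0b110, row AND col = 0b100 = 4; 4 != 6 -> empty
(222,-5): col outside [0, 222] -> not filled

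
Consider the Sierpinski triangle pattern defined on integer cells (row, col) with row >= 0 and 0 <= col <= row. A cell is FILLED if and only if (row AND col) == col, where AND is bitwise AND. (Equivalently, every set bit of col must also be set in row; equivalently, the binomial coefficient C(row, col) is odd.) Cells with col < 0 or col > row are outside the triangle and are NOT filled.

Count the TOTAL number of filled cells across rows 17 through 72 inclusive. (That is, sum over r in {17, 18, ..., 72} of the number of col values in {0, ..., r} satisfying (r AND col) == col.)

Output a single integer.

r17=10001 pc2: +4 =4
r18=10010 pc2: +4 =8
r19=10011 pc3: +8 =16
r20=10100 pc2: +4 =20
r21=10101 pc3: +8 =28
r22=10110 pc3: +8 =36
r23=10111 pc4: +16 =52
r24=11000 pc2: +4 =56
r25=11001 pc3: +8 =64
r26=11010 pc3: +8 =72
r27=11011 pc4: +16 =88
r28=11100 pc3: +8 =96
r29=11101 pc4: +16 =112
r30=11110 pc4: +16 =128
r31=11111 pc5: +32 =160
r32=100000 pc1: +2 =162
r33=100001 pc2: +4 =166
r34=100010 pc2: +4 =170
r35=100011 pc3: +8 =178
r36=100100 pc2: +4 =182
r37=100101 pc3: +8 =190
r38=100110 pc3: +8 =198
r39=100111 pc4: +16 =214
r40=101000 pc2: +4 =218
r41=101001 pc3: +8 =226
r42=101010 pc3: +8 =234
r43=101011 pc4: +16 =250
r44=101100 pc3: +8 =258
r45=101101 pc4: +16 =274
r46=101110 pc4: +16 =290
r47=101111 pc5: +32 =322
r48=110000 pc2: +4 =326
r49=110001 pc3: +8 =334
r50=110010 pc3: +8 =342
r51=110011 pc4: +16 =358
r52=110100 pc3: +8 =366
r53=110101 pc4: +16 =382
r54=110110 pc4: +16 =398
r55=110111 pc5: +32 =430
r56=111000 pc3: +8 =438
r57=111001 pc4: +16 =454
r58=111010 pc4: +16 =470
r59=111011 pc5: +32 =502
r60=111100 pc4: +16 =518
r61=111101 pc5: +32 =550
r62=111110 pc5: +32 =582
r63=111111 pc6: +64 =646
r64=1000000 pc1: +2 =648
r65=1000001 pc2: +4 =652
r66=1000010 pc2: +4 =656
r67=1000011 pc3: +8 =664
r68=1000100 pc2: +4 =668
r69=1000101 pc3: +8 =676
r70=1000110 pc3: +8 =684
r71=1000111 pc4: +16 =700
r72=1001000 pc2: +4 =704

Answer: 704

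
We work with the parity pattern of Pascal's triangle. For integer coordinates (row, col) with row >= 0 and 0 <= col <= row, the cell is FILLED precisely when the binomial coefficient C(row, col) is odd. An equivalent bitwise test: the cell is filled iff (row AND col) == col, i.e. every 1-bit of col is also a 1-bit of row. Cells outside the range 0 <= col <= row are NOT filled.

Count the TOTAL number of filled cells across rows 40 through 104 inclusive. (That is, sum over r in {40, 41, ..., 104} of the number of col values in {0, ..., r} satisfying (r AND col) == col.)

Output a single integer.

r40=101000 pc2: +4 =4
r41=101001 pc3: +8 =12
r42=101010 pc3: +8 =20
r43=101011 pc4: +16 =36
r44=101100 pc3: +8 =44
r45=101101 pc4: +16 =60
r46=101110 pc4: +16 =76
r47=101111 pc5: +32 =108
r48=110000 pc2: +4 =112
r49=110001 pc3: +8 =120
r50=110010 pc3: +8 =128
r51=110011 pc4: +16 =144
r52=110100 pc3: +8 =152
r53=110101 pc4: +16 =168
r54=110110 pc4: +16 =184
r55=110111 pc5: +32 =216
r56=111000 pc3: +8 =224
r57=111001 pc4: +16 =240
r58=111010 pc4: +16 =256
r59=111011 pc5: +32 =288
r60=111100 pc4: +16 =304
r61=111101 pc5: +32 =336
r62=111110 pc5: +32 =368
r63=111111 pc6: +64 =432
r64=1000000 pc1: +2 =434
r65=1000001 pc2: +4 =438
r66=1000010 pc2: +4 =442
r67=1000011 pc3: +8 =450
r68=1000100 pc2: +4 =454
r69=1000101 pc3: +8 =462
r70=1000110 pc3: +8 =470
r71=1000111 pc4: +16 =486
r72=1001000 pc2: +4 =490
r73=1001001 pc3: +8 =498
r74=1001010 pc3: +8 =506
r75=1001011 pc4: +16 =522
r76=1001100 pc3: +8 =530
r77=1001101 pc4: +16 =546
r78=1001110 pc4: +16 =562
r79=1001111 pc5: +32 =594
r80=1010000 pc2: +4 =598
r81=1010001 pc3: +8 =606
r82=1010010 pc3: +8 =614
r83=1010011 pc4: +16 =630
r84=1010100 pc3: +8 =638
r85=1010101 pc4: +16 =654
r86=1010110 pc4: +16 =670
r87=1010111 pc5: +32 =702
r88=1011000 pc3: +8 =710
r89=1011001 pc4: +16 =726
r90=1011010 pc4: +16 =742
r91=1011011 pc5: +32 =774
r92=1011100 pc4: +16 =790
r93=1011101 pc5: +32 =822
r94=1011110 pc5: +32 =854
r95=1011111 pc6: +64 =918
r96=1100000 pc2: +4 =922
r97=1100001 pc3: +8 =930
r98=1100010 pc3: +8 =938
r99=1100011 pc4: +16 =954
r100=1100100 pc3: +8 =962
r101=1100101 pc4: +16 =978
r102=1100110 pc4: +16 =994
r103=1100111 pc5: +32 =1026
r104=1101000 pc3: +8 =1034

Answer: 1034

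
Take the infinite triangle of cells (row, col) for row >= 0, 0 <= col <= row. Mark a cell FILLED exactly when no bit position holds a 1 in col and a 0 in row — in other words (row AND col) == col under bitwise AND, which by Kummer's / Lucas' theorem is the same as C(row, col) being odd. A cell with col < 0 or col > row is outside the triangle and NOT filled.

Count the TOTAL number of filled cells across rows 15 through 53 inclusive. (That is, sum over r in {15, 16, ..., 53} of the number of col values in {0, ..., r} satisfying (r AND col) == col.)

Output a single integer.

r15=1111 pc4: +16 =16
r16=10000 pc1: +2 =18
r17=10001 pc2: +4 =22
r18=10010 pc2: +4 =26
r19=10011 pc3: +8 =34
r20=10100 pc2: +4 =38
r21=10101 pc3: +8 =46
r22=10110 pc3: +8 =54
r23=10111 pc4: +16 =70
r24=11000 pc2: +4 =74
r25=11001 pc3: +8 =82
r26=11010 pc3: +8 =90
r27=11011 pc4: +16 =106
r28=11100 pc3: +8 =114
r29=11101 pc4: +16 =130
r30=11110 pc4: +16 =146
r31=11111 pc5: +32 =178
r32=100000 pc1: +2 =180
r33=100001 pc2: +4 =184
r34=100010 pc2: +4 =188
r35=100011 pc3: +8 =196
r36=100100 pc2: +4 =200
r37=100101 pc3: +8 =208
r38=100110 pc3: +8 =216
r39=100111 pc4: +16 =232
r40=101000 pc2: +4 =236
r41=101001 pc3: +8 =244
r42=101010 pc3: +8 =252
r43=101011 pc4: +16 =268
r44=101100 pc3: +8 =276
r45=101101 pc4: +16 =292
r46=101110 pc4: +16 =308
r47=101111 pc5: +32 =340
r48=110000 pc2: +4 =344
r49=110001 pc3: +8 =352
r50=110010 pc3: +8 =360
r51=110011 pc4: +16 =376
r52=110100 pc3: +8 =384
r53=110101 pc4: +16 =400

Answer: 400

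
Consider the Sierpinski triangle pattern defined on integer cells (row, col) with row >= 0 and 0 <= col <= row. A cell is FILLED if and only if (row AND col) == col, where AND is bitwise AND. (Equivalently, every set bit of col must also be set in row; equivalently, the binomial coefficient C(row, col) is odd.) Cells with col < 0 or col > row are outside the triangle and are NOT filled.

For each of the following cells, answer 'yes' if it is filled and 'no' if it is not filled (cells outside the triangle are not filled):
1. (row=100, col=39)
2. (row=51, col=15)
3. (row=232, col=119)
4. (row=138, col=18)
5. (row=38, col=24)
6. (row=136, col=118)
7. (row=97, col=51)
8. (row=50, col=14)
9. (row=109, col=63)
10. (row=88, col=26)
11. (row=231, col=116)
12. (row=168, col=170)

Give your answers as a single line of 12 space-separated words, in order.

Answer: no no no no no no no no no no no no

Derivation:
(100,39): row=0b1100100, col=0b100111, row AND col = 0b100100 = 36; 36 != 39 -> empty
(51,15): row=0b110011, col=0b1111, row AND col = 0b11 = 3; 3 != 15 -> empty
(232,119): row=0b11101000, col=0b1110111, row AND col = 0b1100000 = 96; 96 != 119 -> empty
(138,18): row=0b10001010, col=0b10010, row AND col = 0b10 = 2; 2 != 18 -> empty
(38,24): row=0b100110, col=0b11000, row AND col = 0b0 = 0; 0 != 24 -> empty
(136,118): row=0b10001000, col=0b1110110, row AND col = 0b0 = 0; 0 != 118 -> empty
(97,51): row=0b1100001, col=0b110011, row AND col = 0b100001 = 33; 33 != 51 -> empty
(50,14): row=0b110010, col=0b1110, row AND col = 0b10 = 2; 2 != 14 -> empty
(109,63): row=0b1101101, col=0b111111, row AND col = 0b101101 = 45; 45 != 63 -> empty
(88,26): row=0b1011000, col=0b11010, row AND col = 0b11000 = 24; 24 != 26 -> empty
(231,116): row=0b11100111, col=0b1110100, row AND col = 0b1100100 = 100; 100 != 116 -> empty
(168,170): col outside [0, 168] -> not filled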